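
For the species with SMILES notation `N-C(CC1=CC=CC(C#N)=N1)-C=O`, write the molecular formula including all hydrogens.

Heavy atoms from the SMILES: 9 C, 3 N, 1 O.
Implicit hydrogens by atom environment:
  3 × C (aromatic): 1 H each → 3
  2 × C: 1 H each → 2
  2 × C (aromatic): no H
  1 × C: 2 H
  1 × C: no H
  1 × N: 2 H
  1 × N (aromatic): no H
  1 × N: no H
  1 × O: no H
  Total hydrogens = 9.
Molecular formula: C9H9N3O

C9H9N3O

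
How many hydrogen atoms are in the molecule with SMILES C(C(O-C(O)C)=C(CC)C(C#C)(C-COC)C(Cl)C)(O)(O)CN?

Hydrogens are implicit in SMILES; fill each atom to its normal valence:
  5 × C: no H
  4 × C: 3 H each → 12
  4 × C: 2 H each → 8
  3 × C: 1 H each → 3
  3 × O: 1 H each → 3
  2 × O: no H
  1 × Cl: no H
  1 × N: 2 H
  Total hydrogens = 28.

28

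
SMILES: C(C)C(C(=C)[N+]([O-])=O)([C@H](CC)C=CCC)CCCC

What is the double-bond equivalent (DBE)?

3

Molecular formula from the SMILES: C16H29NO2.
DoU = (2C + 2 + N − H − X)/2 = (2·16 + 2 + 1 − 29 − 0)/2 = 6/2 = 3.
(Structurally: 0 ring(s) + 3 π bond(s) = 3.)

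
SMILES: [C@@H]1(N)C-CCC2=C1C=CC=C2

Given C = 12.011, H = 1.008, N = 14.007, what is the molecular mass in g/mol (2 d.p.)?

Molecular formula: C10H13N.
M = 10×12.011 + 13×1.008 + 1×14.007 = 147.22 g/mol.

147.22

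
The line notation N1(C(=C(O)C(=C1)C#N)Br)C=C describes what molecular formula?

C7H5BrN2O

Heavy atoms from the SMILES: 1 Br, 7 C, 2 N, 1 O.
Implicit hydrogens by atom environment:
  3 × C (aromatic): no H
  1 × Br: no H
  1 × C: 2 H
  1 × C (aromatic): 1 H
  1 × C: 1 H
  1 × C: no H
  1 × N (aromatic): no H
  1 × N: no H
  1 × O: 1 H
  Total hydrogens = 5.
Molecular formula: C7H5BrN2O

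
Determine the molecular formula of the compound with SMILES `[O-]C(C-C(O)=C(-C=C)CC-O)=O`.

Heavy atoms from the SMILES: 8 C, 4 O.
Implicit hydrogens by atom environment:
  4 × C: 2 H each → 8
  3 × C: no H
  2 × O: 1 H each → 2
  1 × C: 1 H
  1 × O: no H
  1 × O (charge -1): no H
  Total hydrogens = 11.
Net charge -1.
Molecular formula: C8H11O4-

C8H11O4-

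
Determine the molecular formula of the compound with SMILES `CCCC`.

C4H10

Heavy atoms from the SMILES: 4 C.
Implicit hydrogens by atom environment:
  2 × C: 3 H each → 6
  2 × C: 2 H each → 4
  Total hydrogens = 10.
Molecular formula: C4H10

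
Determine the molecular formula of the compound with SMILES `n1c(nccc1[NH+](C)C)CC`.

C8H14N3+

Heavy atoms from the SMILES: 8 C, 3 N.
Implicit hydrogens by atom environment:
  3 × C: 3 H each → 9
  2 × C (aromatic): 1 H each → 2
  2 × C (aromatic): no H
  2 × N (aromatic): no H
  1 × C: 2 H
  1 × N (charge +1): 1 H
  Total hydrogens = 14.
Net charge +1.
Molecular formula: C8H14N3+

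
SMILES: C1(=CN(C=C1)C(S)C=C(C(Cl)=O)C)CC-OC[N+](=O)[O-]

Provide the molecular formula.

C12H15ClN2O4S

Heavy atoms from the SMILES: 12 C, 1 Cl, 2 N, 4 O, 1 S.
Implicit hydrogens by atom environment:
  3 × C: 2 H each → 6
  3 × C (aromatic): 1 H each → 3
  3 × O: no H
  2 × C: 1 H each → 2
  2 × C: no H
  1 × C: 3 H
  1 × C (aromatic): no H
  1 × Cl: no H
  1 × N (aromatic): no H
  1 × N (charge +1): no H
  1 × O (charge -1): no H
  1 × S: 1 H
  Total hydrogens = 15.
Molecular formula: C12H15ClN2O4S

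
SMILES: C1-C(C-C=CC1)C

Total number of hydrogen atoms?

12

Hydrogens are implicit in SMILES; fill each atom to its normal valence:
  3 × C: 2 H each → 6
  3 × C: 1 H each → 3
  1 × C: 3 H
  Total hydrogens = 12.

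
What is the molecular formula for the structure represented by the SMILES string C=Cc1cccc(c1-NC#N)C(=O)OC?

C11H10N2O2

Heavy atoms from the SMILES: 11 C, 2 N, 2 O.
Implicit hydrogens by atom environment:
  3 × C (aromatic): 1 H each → 3
  3 × C (aromatic): no H
  2 × C: no H
  2 × O: no H
  1 × C: 3 H
  1 × C: 2 H
  1 × C: 1 H
  1 × N: 1 H
  1 × N: no H
  Total hydrogens = 10.
Molecular formula: C11H10N2O2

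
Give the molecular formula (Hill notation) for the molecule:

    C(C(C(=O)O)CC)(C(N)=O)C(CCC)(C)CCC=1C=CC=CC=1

C19H29NO3

Heavy atoms from the SMILES: 19 C, 1 N, 3 O.
Implicit hydrogens by atom environment:
  5 × C: 2 H each → 10
  5 × C (aromatic): 1 H each → 5
  3 × C: 3 H each → 9
  3 × C: no H
  2 × C: 1 H each → 2
  2 × O: no H
  1 × C (aromatic): no H
  1 × N: 2 H
  1 × O: 1 H
  Total hydrogens = 29.
Molecular formula: C19H29NO3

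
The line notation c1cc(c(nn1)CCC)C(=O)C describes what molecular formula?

C9H12N2O

Heavy atoms from the SMILES: 9 C, 2 N, 1 O.
Implicit hydrogens by atom environment:
  2 × C: 3 H each → 6
  2 × C: 2 H each → 4
  2 × C (aromatic): 1 H each → 2
  2 × C (aromatic): no H
  2 × N (aromatic): no H
  1 × C: no H
  1 × O: no H
  Total hydrogens = 12.
Molecular formula: C9H12N2O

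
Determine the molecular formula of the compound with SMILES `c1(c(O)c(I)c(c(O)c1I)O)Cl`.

Heavy atoms from the SMILES: 6 C, 1 Cl, 2 I, 3 O.
Implicit hydrogens by atom environment:
  6 × C (aromatic): no H
  3 × O: 1 H each → 3
  2 × I: no H
  1 × Cl: no H
  Total hydrogens = 3.
Molecular formula: C6H3ClI2O3

C6H3ClI2O3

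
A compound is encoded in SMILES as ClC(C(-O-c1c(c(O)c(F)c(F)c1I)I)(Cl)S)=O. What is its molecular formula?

C8H2Cl2F2I2O3S

Heavy atoms from the SMILES: 8 C, 2 Cl, 2 F, 2 I, 3 O, 1 S.
Implicit hydrogens by atom environment:
  6 × C (aromatic): no H
  2 × C: no H
  2 × Cl: no H
  2 × F: no H
  2 × I: no H
  2 × O: no H
  1 × O: 1 H
  1 × S: 1 H
  Total hydrogens = 2.
Molecular formula: C8H2Cl2F2I2O3S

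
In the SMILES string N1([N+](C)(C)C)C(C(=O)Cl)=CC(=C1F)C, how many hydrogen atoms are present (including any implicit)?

13

Hydrogens are implicit in SMILES; fill each atom to its normal valence:
  4 × C: 3 H each → 12
  3 × C (aromatic): no H
  1 × C (aromatic): 1 H
  1 × C: no H
  1 × Cl: no H
  1 × F: no H
  1 × N (aromatic): no H
  1 × N (charge +1): no H
  1 × O: no H
  Total hydrogens = 13.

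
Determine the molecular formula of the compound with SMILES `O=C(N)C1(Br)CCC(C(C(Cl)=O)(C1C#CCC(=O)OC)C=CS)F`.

C15H16BrClFNO4S

Heavy atoms from the SMILES: 1 Br, 15 C, 1 Cl, 1 F, 1 N, 4 O, 1 S.
Implicit hydrogens by atom environment:
  7 × C: no H
  4 × C: 1 H each → 4
  4 × O: no H
  3 × C: 2 H each → 6
  1 × Br: no H
  1 × C: 3 H
  1 × Cl: no H
  1 × F: no H
  1 × N: 2 H
  1 × S: 1 H
  Total hydrogens = 16.
Molecular formula: C15H16BrClFNO4S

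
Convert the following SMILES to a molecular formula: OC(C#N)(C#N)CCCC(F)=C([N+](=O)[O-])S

Heavy atoms from the SMILES: 8 C, 1 F, 3 N, 3 O, 1 S.
Implicit hydrogens by atom environment:
  5 × C: no H
  3 × C: 2 H each → 6
  2 × N: no H
  1 × F: no H
  1 × N (charge +1): no H
  1 × O: 1 H
  1 × O: no H
  1 × O (charge -1): no H
  1 × S: 1 H
  Total hydrogens = 8.
Molecular formula: C8H8FN3O3S

C8H8FN3O3S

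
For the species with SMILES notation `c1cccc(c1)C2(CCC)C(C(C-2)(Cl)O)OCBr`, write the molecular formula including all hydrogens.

C14H18BrClO2

Heavy atoms from the SMILES: 1 Br, 14 C, 1 Cl, 2 O.
Implicit hydrogens by atom environment:
  5 × C (aromatic): 1 H each → 5
  4 × C: 2 H each → 8
  2 × C: no H
  1 × Br: no H
  1 × C: 3 H
  1 × C: 1 H
  1 × C (aromatic): no H
  1 × Cl: no H
  1 × O: 1 H
  1 × O: no H
  Total hydrogens = 18.
Molecular formula: C14H18BrClO2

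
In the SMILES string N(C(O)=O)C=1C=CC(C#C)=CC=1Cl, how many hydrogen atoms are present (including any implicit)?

6

Hydrogens are implicit in SMILES; fill each atom to its normal valence:
  3 × C (aromatic): 1 H each → 3
  3 × C (aromatic): no H
  2 × C: no H
  1 × C: 1 H
  1 × Cl: no H
  1 × N: 1 H
  1 × O: 1 H
  1 × O: no H
  Total hydrogens = 6.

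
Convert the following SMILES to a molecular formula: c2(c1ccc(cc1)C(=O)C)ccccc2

C14H12O

Heavy atoms from the SMILES: 14 C, 1 O.
Implicit hydrogens by atom environment:
  9 × C (aromatic): 1 H each → 9
  3 × C (aromatic): no H
  1 × C: 3 H
  1 × C: no H
  1 × O: no H
  Total hydrogens = 12.
Molecular formula: C14H12O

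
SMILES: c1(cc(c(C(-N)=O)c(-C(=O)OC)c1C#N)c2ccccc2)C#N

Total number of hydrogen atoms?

11

Hydrogens are implicit in SMILES; fill each atom to its normal valence:
  6 × C (aromatic): 1 H each → 6
  6 × C (aromatic): no H
  4 × C: no H
  3 × O: no H
  2 × N: no H
  1 × C: 3 H
  1 × N: 2 H
  Total hydrogens = 11.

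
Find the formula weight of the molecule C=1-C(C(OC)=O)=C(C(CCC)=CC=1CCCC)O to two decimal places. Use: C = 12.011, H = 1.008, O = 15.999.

Molecular formula: C15H22O3.
M = 15×12.011 + 22×1.008 + 3×15.999 = 250.34 g/mol.

250.34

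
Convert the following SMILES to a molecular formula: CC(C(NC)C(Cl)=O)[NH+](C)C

Heavy atoms from the SMILES: 7 C, 1 Cl, 2 N, 1 O.
Implicit hydrogens by atom environment:
  4 × C: 3 H each → 12
  2 × C: 1 H each → 2
  1 × C: no H
  1 × Cl: no H
  1 × N: 1 H
  1 × N (charge +1): 1 H
  1 × O: no H
  Total hydrogens = 16.
Net charge +1.
Molecular formula: C7H16ClN2O+

C7H16ClN2O+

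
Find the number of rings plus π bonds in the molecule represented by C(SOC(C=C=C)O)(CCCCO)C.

2

Molecular formula from the SMILES: C10H18O3S.
DoU = (2C + 2 + N − H − X)/2 = (2·10 + 2 + 0 − 18 − 0)/2 = 4/2 = 2.
(Structurally: 0 ring(s) + 2 π bond(s) = 2.)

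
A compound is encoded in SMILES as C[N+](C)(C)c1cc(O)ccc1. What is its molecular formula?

C9H14NO+

Heavy atoms from the SMILES: 9 C, 1 N, 1 O.
Implicit hydrogens by atom environment:
  4 × C (aromatic): 1 H each → 4
  3 × C: 3 H each → 9
  2 × C (aromatic): no H
  1 × N (charge +1): no H
  1 × O: 1 H
  Total hydrogens = 14.
Net charge +1.
Molecular formula: C9H14NO+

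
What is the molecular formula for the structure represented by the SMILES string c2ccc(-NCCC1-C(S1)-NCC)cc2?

C12H18N2S

Heavy atoms from the SMILES: 12 C, 2 N, 1 S.
Implicit hydrogens by atom environment:
  5 × C (aromatic): 1 H each → 5
  3 × C: 2 H each → 6
  2 × C: 1 H each → 2
  2 × N: 1 H each → 2
  1 × C: 3 H
  1 × C (aromatic): no H
  1 × S: no H
  Total hydrogens = 18.
Molecular formula: C12H18N2S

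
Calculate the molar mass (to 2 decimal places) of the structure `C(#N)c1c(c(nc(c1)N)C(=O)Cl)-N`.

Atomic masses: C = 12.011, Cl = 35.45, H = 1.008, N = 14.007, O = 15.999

Molecular formula: C7H5ClN4O.
M = 7×12.011 + 1×35.45 + 5×1.008 + 4×14.007 + 1×15.999 = 196.59 g/mol.

196.59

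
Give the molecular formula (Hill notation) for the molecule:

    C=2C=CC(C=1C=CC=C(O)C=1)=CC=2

C12H10O

Heavy atoms from the SMILES: 12 C, 1 O.
Implicit hydrogens by atom environment:
  9 × C (aromatic): 1 H each → 9
  3 × C (aromatic): no H
  1 × O: 1 H
  Total hydrogens = 10.
Molecular formula: C12H10O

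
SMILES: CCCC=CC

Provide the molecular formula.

Heavy atoms from the SMILES: 6 C.
Implicit hydrogens by atom environment:
  2 × C: 3 H each → 6
  2 × C: 2 H each → 4
  2 × C: 1 H each → 2
  Total hydrogens = 12.
Molecular formula: C6H12

C6H12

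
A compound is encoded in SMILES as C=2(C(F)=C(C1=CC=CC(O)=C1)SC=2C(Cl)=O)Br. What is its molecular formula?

Heavy atoms from the SMILES: 1 Br, 11 C, 1 Cl, 1 F, 2 O, 1 S.
Implicit hydrogens by atom environment:
  6 × C (aromatic): no H
  4 × C (aromatic): 1 H each → 4
  1 × Br: no H
  1 × C: no H
  1 × Cl: no H
  1 × F: no H
  1 × O: 1 H
  1 × O: no H
  1 × S (aromatic): no H
  Total hydrogens = 5.
Molecular formula: C11H5BrClFO2S

C11H5BrClFO2S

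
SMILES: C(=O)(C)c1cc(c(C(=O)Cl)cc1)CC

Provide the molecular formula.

C11H11ClO2

Heavy atoms from the SMILES: 11 C, 1 Cl, 2 O.
Implicit hydrogens by atom environment:
  3 × C (aromatic): 1 H each → 3
  3 × C (aromatic): no H
  2 × C: 3 H each → 6
  2 × C: no H
  2 × O: no H
  1 × C: 2 H
  1 × Cl: no H
  Total hydrogens = 11.
Molecular formula: C11H11ClO2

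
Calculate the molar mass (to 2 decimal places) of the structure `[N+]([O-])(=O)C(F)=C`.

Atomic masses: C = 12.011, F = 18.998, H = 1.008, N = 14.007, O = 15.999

Molecular formula: C2H2FNO2.
M = 2×12.011 + 1×18.998 + 2×1.008 + 1×14.007 + 2×15.999 = 91.04 g/mol.

91.04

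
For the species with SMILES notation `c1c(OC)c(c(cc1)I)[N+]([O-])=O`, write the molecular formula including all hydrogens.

Heavy atoms from the SMILES: 7 C, 1 I, 1 N, 3 O.
Implicit hydrogens by atom environment:
  3 × C (aromatic): 1 H each → 3
  3 × C (aromatic): no H
  2 × O: no H
  1 × C: 3 H
  1 × I: no H
  1 × N (charge +1): no H
  1 × O (charge -1): no H
  Total hydrogens = 6.
Molecular formula: C7H6INO3

C7H6INO3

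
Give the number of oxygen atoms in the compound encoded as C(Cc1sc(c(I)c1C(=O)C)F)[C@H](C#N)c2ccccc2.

1

The symbol for oxygen appears 1 time in the SMILES.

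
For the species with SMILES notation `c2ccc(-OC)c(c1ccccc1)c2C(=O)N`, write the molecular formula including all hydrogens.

Heavy atoms from the SMILES: 14 C, 1 N, 2 O.
Implicit hydrogens by atom environment:
  8 × C (aromatic): 1 H each → 8
  4 × C (aromatic): no H
  2 × O: no H
  1 × C: 3 H
  1 × C: no H
  1 × N: 2 H
  Total hydrogens = 13.
Molecular formula: C14H13NO2

C14H13NO2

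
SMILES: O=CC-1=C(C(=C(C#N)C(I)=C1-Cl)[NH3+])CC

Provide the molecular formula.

C10H9ClIN2O+

Heavy atoms from the SMILES: 10 C, 1 Cl, 1 I, 2 N, 1 O.
Implicit hydrogens by atom environment:
  6 × C (aromatic): no H
  1 × C: 3 H
  1 × C: 2 H
  1 × C: 1 H
  1 × C: no H
  1 × Cl: no H
  1 × I: no H
  1 × N (charge +1): 3 H
  1 × N: no H
  1 × O: no H
  Total hydrogens = 9.
Net charge +1.
Molecular formula: C10H9ClIN2O+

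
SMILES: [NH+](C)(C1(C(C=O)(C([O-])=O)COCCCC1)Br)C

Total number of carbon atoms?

The symbol for carbon appears 11 times in the SMILES.

11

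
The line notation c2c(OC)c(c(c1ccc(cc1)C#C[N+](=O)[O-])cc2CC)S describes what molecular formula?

Heavy atoms from the SMILES: 17 C, 1 N, 3 O, 1 S.
Implicit hydrogens by atom environment:
  6 × C (aromatic): 1 H each → 6
  6 × C (aromatic): no H
  2 × C: 3 H each → 6
  2 × C: no H
  2 × O: no H
  1 × C: 2 H
  1 × N (charge +1): no H
  1 × O (charge -1): no H
  1 × S: 1 H
  Total hydrogens = 15.
Molecular formula: C17H15NO3S

C17H15NO3S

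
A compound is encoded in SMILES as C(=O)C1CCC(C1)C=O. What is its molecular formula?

Heavy atoms from the SMILES: 7 C, 2 O.
Implicit hydrogens by atom environment:
  4 × C: 1 H each → 4
  3 × C: 2 H each → 6
  2 × O: no H
  Total hydrogens = 10.
Molecular formula: C7H10O2

C7H10O2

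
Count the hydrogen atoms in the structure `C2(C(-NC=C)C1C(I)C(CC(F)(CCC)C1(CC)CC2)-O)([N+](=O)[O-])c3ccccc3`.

32

Hydrogens are implicit in SMILES; fill each atom to its normal valence:
  7 × C: 2 H each → 14
  5 × C: 1 H each → 5
  5 × C (aromatic): 1 H each → 5
  3 × C: no H
  2 × C: 3 H each → 6
  1 × C (aromatic): no H
  1 × F: no H
  1 × I: no H
  1 × N: 1 H
  1 × N (charge +1): no H
  1 × O: 1 H
  1 × O: no H
  1 × O (charge -1): no H
  Total hydrogens = 32.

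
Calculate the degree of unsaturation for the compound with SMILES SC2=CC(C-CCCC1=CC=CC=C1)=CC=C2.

Molecular formula from the SMILES: C16H18S.
DoU = (2C + 2 + N − H − X)/2 = (2·16 + 2 + 0 − 18 − 0)/2 = 16/2 = 8.
(Structurally: 2 ring(s) + 6 π bond(s) = 8.)

8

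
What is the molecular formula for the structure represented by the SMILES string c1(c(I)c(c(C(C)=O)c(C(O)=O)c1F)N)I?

C9H6FI2NO3

Heavy atoms from the SMILES: 9 C, 1 F, 2 I, 1 N, 3 O.
Implicit hydrogens by atom environment:
  6 × C (aromatic): no H
  2 × C: no H
  2 × I: no H
  2 × O: no H
  1 × C: 3 H
  1 × F: no H
  1 × N: 2 H
  1 × O: 1 H
  Total hydrogens = 6.
Molecular formula: C9H6FI2NO3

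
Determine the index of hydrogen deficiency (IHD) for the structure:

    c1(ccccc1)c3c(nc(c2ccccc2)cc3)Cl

Molecular formula from the SMILES: C17H12ClN.
DoU = (2C + 2 + N − H − X)/2 = (2·17 + 2 + 1 − 12 − 1)/2 = 24/2 = 12.
(Structurally: 3 ring(s) + 9 π bond(s) = 12.)

12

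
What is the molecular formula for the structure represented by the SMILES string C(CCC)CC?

C6H14

Heavy atoms from the SMILES: 6 C.
Implicit hydrogens by atom environment:
  4 × C: 2 H each → 8
  2 × C: 3 H each → 6
  Total hydrogens = 14.
Molecular formula: C6H14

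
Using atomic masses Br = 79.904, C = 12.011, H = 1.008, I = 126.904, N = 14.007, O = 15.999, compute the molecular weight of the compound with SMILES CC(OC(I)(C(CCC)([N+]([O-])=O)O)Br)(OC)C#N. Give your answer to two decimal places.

Molecular formula: C9H14BrIN2O5.
M = 1×79.904 + 9×12.011 + 14×1.008 + 1×126.904 + 2×14.007 + 5×15.999 = 437.03 g/mol.

437.03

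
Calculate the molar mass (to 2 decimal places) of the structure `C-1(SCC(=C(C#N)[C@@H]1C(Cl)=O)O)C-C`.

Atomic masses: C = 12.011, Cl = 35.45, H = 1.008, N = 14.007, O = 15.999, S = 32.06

Molecular formula: C9H10ClNO2S.
M = 9×12.011 + 1×35.45 + 10×1.008 + 1×14.007 + 2×15.999 + 1×32.06 = 231.69 g/mol.

231.69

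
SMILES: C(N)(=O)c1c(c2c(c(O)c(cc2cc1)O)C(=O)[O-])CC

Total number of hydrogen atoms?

Hydrogens are implicit in SMILES; fill each atom to its normal valence:
  7 × C (aromatic): no H
  3 × C (aromatic): 1 H each → 3
  2 × C: no H
  2 × O: 1 H each → 2
  2 × O: no H
  1 × C: 3 H
  1 × C: 2 H
  1 × N: 2 H
  1 × O (charge -1): no H
  Total hydrogens = 12.

12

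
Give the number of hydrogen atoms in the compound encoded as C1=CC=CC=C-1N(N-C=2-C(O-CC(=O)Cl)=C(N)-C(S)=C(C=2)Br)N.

14

Hydrogens are implicit in SMILES; fill each atom to its normal valence:
  6 × C (aromatic): 1 H each → 6
  6 × C (aromatic): no H
  2 × N: 2 H each → 4
  2 × O: no H
  1 × Br: no H
  1 × C: 2 H
  1 × C: no H
  1 × Cl: no H
  1 × N: 1 H
  1 × N: no H
  1 × S: 1 H
  Total hydrogens = 14.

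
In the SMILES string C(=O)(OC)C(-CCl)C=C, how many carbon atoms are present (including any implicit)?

6

The symbol for carbon appears 6 times in the SMILES. (Cl is a single chlorine, not C + l.)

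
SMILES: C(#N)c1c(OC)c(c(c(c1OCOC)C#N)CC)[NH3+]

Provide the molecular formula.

Heavy atoms from the SMILES: 13 C, 3 N, 3 O.
Implicit hydrogens by atom environment:
  6 × C (aromatic): no H
  3 × C: 3 H each → 9
  3 × O: no H
  2 × C: 2 H each → 4
  2 × C: no H
  2 × N: no H
  1 × N (charge +1): 3 H
  Total hydrogens = 16.
Net charge +1.
Molecular formula: C13H16N3O3+

C13H16N3O3+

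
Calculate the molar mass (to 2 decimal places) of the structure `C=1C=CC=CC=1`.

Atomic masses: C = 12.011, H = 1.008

Molecular formula: C6H6.
M = 6×12.011 + 6×1.008 = 78.11 g/mol.

78.11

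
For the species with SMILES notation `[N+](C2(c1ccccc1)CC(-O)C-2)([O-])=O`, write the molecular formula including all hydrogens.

C10H11NO3

Heavy atoms from the SMILES: 10 C, 1 N, 3 O.
Implicit hydrogens by atom environment:
  5 × C (aromatic): 1 H each → 5
  2 × C: 2 H each → 4
  1 × C: 1 H
  1 × C: no H
  1 × C (aromatic): no H
  1 × N (charge +1): no H
  1 × O: 1 H
  1 × O: no H
  1 × O (charge -1): no H
  Total hydrogens = 11.
Molecular formula: C10H11NO3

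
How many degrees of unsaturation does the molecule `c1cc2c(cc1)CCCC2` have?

5

Molecular formula from the SMILES: C10H12.
DoU = (2C + 2 + N − H − X)/2 = (2·10 + 2 + 0 − 12 − 0)/2 = 10/2 = 5.
(Structurally: 2 ring(s) + 3 π bond(s) = 5.)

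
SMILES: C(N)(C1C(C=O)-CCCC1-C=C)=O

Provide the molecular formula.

Heavy atoms from the SMILES: 10 C, 1 N, 2 O.
Implicit hydrogens by atom environment:
  5 × C: 1 H each → 5
  4 × C: 2 H each → 8
  2 × O: no H
  1 × C: no H
  1 × N: 2 H
  Total hydrogens = 15.
Molecular formula: C10H15NO2

C10H15NO2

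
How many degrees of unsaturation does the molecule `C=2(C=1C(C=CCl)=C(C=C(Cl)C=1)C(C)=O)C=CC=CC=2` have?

10

Molecular formula from the SMILES: C16H12Cl2O.
DoU = (2C + 2 + N − H − X)/2 = (2·16 + 2 + 0 − 12 − 2)/2 = 20/2 = 10.
(Structurally: 2 ring(s) + 8 π bond(s) = 10.)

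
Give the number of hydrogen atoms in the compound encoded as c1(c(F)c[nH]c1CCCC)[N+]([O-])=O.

11

Hydrogens are implicit in SMILES; fill each atom to its normal valence:
  3 × C: 2 H each → 6
  3 × C (aromatic): no H
  1 × C: 3 H
  1 × C (aromatic): 1 H
  1 × F: no H
  1 × N (aromatic): 1 H
  1 × N (charge +1): no H
  1 × O: no H
  1 × O (charge -1): no H
  Total hydrogens = 11.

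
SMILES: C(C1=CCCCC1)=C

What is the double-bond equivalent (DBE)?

3

Molecular formula from the SMILES: C8H12.
DoU = (2C + 2 + N − H − X)/2 = (2·8 + 2 + 0 − 12 − 0)/2 = 6/2 = 3.
(Structurally: 1 ring(s) + 2 π bond(s) = 3.)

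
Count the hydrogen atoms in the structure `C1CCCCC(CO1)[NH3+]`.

Hydrogens are implicit in SMILES; fill each atom to its normal valence:
  6 × C: 2 H each → 12
  1 × C: 1 H
  1 × N (charge +1): 3 H
  1 × O: no H
  Total hydrogens = 16.

16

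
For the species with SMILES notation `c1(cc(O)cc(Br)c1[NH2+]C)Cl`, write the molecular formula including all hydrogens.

Heavy atoms from the SMILES: 1 Br, 7 C, 1 Cl, 1 N, 1 O.
Implicit hydrogens by atom environment:
  4 × C (aromatic): no H
  2 × C (aromatic): 1 H each → 2
  1 × Br: no H
  1 × C: 3 H
  1 × Cl: no H
  1 × N (charge +1): 2 H
  1 × O: 1 H
  Total hydrogens = 8.
Net charge +1.
Molecular formula: C7H8BrClNO+

C7H8BrClNO+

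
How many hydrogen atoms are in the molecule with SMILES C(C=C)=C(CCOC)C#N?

11

Hydrogens are implicit in SMILES; fill each atom to its normal valence:
  3 × C: 2 H each → 6
  2 × C: 1 H each → 2
  2 × C: no H
  1 × C: 3 H
  1 × N: no H
  1 × O: no H
  Total hydrogens = 11.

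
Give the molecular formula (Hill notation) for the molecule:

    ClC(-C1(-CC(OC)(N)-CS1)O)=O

C6H10ClNO3S

Heavy atoms from the SMILES: 6 C, 1 Cl, 1 N, 3 O, 1 S.
Implicit hydrogens by atom environment:
  3 × C: no H
  2 × C: 2 H each → 4
  2 × O: no H
  1 × C: 3 H
  1 × Cl: no H
  1 × N: 2 H
  1 × O: 1 H
  1 × S: no H
  Total hydrogens = 10.
Molecular formula: C6H10ClNO3S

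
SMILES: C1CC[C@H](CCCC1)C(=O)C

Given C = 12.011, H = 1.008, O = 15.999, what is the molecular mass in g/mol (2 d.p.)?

Molecular formula: C10H18O.
M = 10×12.011 + 18×1.008 + 1×15.999 = 154.25 g/mol.

154.25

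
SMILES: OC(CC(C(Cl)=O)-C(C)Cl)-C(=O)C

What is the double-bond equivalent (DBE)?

2

Molecular formula from the SMILES: C8H12Cl2O3.
DoU = (2C + 2 + N − H − X)/2 = (2·8 + 2 + 0 − 12 − 2)/2 = 4/2 = 2.
(Structurally: 0 ring(s) + 2 π bond(s) = 2.)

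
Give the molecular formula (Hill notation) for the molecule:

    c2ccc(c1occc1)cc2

Heavy atoms from the SMILES: 10 C, 1 O.
Implicit hydrogens by atom environment:
  8 × C (aromatic): 1 H each → 8
  2 × C (aromatic): no H
  1 × O (aromatic): no H
  Total hydrogens = 8.
Molecular formula: C10H8O

C10H8O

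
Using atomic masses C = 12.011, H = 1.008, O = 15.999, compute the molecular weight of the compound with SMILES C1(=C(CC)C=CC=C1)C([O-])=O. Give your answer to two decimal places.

Molecular formula: C9H9O2-.
M = 9×12.011 + 9×1.008 + 2×15.999 = 149.17 g/mol.

149.17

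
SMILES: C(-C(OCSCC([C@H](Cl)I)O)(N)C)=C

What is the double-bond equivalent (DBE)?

1

Molecular formula from the SMILES: C8H15ClINO2S.
DoU = (2C + 2 + N − H − X)/2 = (2·8 + 2 + 1 − 15 − 2)/2 = 2/2 = 1.
(Structurally: 0 ring(s) + 1 π bond(s) = 1.)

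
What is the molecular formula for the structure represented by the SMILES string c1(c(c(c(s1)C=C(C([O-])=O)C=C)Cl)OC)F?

Heavy atoms from the SMILES: 10 C, 1 Cl, 1 F, 3 O, 1 S.
Implicit hydrogens by atom environment:
  4 × C (aromatic): no H
  2 × C: 1 H each → 2
  2 × C: no H
  2 × O: no H
  1 × C: 3 H
  1 × C: 2 H
  1 × Cl: no H
  1 × F: no H
  1 × O (charge -1): no H
  1 × S (aromatic): no H
  Total hydrogens = 7.
Net charge -1.
Molecular formula: C10H7ClFO3S-

C10H7ClFO3S-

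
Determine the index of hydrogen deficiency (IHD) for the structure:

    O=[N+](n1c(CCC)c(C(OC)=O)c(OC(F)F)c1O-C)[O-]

Molecular formula from the SMILES: C11H14F2N2O6.
DoU = (2C + 2 + N − H − X)/2 = (2·11 + 2 + 2 − 14 − 2)/2 = 10/2 = 5.
(Structurally: 1 ring(s) + 4 π bond(s) = 5.)

5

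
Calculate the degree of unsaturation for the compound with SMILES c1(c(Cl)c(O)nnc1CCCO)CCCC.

Molecular formula from the SMILES: C11H17ClN2O2.
DoU = (2C + 2 + N − H − X)/2 = (2·11 + 2 + 2 − 17 − 1)/2 = 8/2 = 4.
(Structurally: 1 ring(s) + 3 π bond(s) = 4.)

4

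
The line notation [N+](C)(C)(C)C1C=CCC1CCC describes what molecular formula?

Heavy atoms from the SMILES: 11 C, 1 N.
Implicit hydrogens by atom environment:
  4 × C: 3 H each → 12
  4 × C: 1 H each → 4
  3 × C: 2 H each → 6
  1 × N (charge +1): no H
  Total hydrogens = 22.
Net charge +1.
Molecular formula: C11H22N+

C11H22N+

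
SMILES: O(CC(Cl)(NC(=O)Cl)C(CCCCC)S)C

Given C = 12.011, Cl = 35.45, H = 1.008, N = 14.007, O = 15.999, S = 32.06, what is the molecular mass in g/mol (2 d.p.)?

288.23

Molecular formula: C10H19Cl2NO2S.
M = 10×12.011 + 2×35.45 + 19×1.008 + 1×14.007 + 2×15.999 + 1×32.06 = 288.23 g/mol.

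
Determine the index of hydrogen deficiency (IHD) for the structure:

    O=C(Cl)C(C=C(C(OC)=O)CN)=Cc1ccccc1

Molecular formula from the SMILES: C14H14ClNO3.
DoU = (2C + 2 + N − H − X)/2 = (2·14 + 2 + 1 − 14 − 1)/2 = 16/2 = 8.
(Structurally: 1 ring(s) + 7 π bond(s) = 8.)

8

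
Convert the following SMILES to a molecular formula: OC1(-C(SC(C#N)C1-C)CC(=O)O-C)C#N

Heavy atoms from the SMILES: 10 C, 2 N, 3 O, 1 S.
Implicit hydrogens by atom environment:
  4 × C: no H
  3 × C: 1 H each → 3
  2 × C: 3 H each → 6
  2 × N: no H
  2 × O: no H
  1 × C: 2 H
  1 × O: 1 H
  1 × S: no H
  Total hydrogens = 12.
Molecular formula: C10H12N2O3S

C10H12N2O3S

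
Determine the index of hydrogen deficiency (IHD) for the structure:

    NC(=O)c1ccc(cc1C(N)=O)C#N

Molecular formula from the SMILES: C9H7N3O2.
DoU = (2C + 2 + N − H − X)/2 = (2·9 + 2 + 3 − 7 − 0)/2 = 16/2 = 8.
(Structurally: 1 ring(s) + 7 π bond(s) = 8.)

8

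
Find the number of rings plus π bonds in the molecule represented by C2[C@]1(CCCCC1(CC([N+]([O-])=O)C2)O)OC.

3

Molecular formula from the SMILES: C11H19NO4.
DoU = (2C + 2 + N − H − X)/2 = (2·11 + 2 + 1 − 19 − 0)/2 = 6/2 = 3.
(Structurally: 2 ring(s) + 1 π bond(s) = 3.)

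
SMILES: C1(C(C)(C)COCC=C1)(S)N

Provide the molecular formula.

Heavy atoms from the SMILES: 8 C, 1 N, 1 O, 1 S.
Implicit hydrogens by atom environment:
  2 × C: 3 H each → 6
  2 × C: 2 H each → 4
  2 × C: 1 H each → 2
  2 × C: no H
  1 × N: 2 H
  1 × O: no H
  1 × S: 1 H
  Total hydrogens = 15.
Molecular formula: C8H15NOS

C8H15NOS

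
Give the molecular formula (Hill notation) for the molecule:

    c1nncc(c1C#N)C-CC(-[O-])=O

C8H6N3O2-

Heavy atoms from the SMILES: 8 C, 3 N, 2 O.
Implicit hydrogens by atom environment:
  2 × C: 2 H each → 4
  2 × C (aromatic): 1 H each → 2
  2 × C (aromatic): no H
  2 × C: no H
  2 × N (aromatic): no H
  1 × N: no H
  1 × O: no H
  1 × O (charge -1): no H
  Total hydrogens = 6.
Net charge -1.
Molecular formula: C8H6N3O2-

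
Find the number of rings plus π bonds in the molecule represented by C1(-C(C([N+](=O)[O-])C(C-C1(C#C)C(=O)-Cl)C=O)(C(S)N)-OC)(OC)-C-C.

6

Molecular formula from the SMILES: C15H21ClN2O6S.
DoU = (2C + 2 + N − H − X)/2 = (2·15 + 2 + 2 − 21 − 1)/2 = 12/2 = 6.
(Structurally: 1 ring(s) + 5 π bond(s) = 6.)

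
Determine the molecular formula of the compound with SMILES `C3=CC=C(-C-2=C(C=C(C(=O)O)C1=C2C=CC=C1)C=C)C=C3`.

C19H14O2

Heavy atoms from the SMILES: 19 C, 2 O.
Implicit hydrogens by atom environment:
  10 × C (aromatic): 1 H each → 10
  6 × C (aromatic): no H
  1 × C: 2 H
  1 × C: 1 H
  1 × C: no H
  1 × O: 1 H
  1 × O: no H
  Total hydrogens = 14.
Molecular formula: C19H14O2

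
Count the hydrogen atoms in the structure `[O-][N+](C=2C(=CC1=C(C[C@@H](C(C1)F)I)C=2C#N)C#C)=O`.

Hydrogens are implicit in SMILES; fill each atom to its normal valence:
  5 × C (aromatic): no H
  3 × C: 1 H each → 3
  2 × C: 2 H each → 4
  2 × C: no H
  1 × C (aromatic): 1 H
  1 × F: no H
  1 × I: no H
  1 × N (charge +1): no H
  1 × N: no H
  1 × O: no H
  1 × O (charge -1): no H
  Total hydrogens = 8.

8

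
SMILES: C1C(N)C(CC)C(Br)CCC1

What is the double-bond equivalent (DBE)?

1

Molecular formula from the SMILES: C9H18BrN.
DoU = (2C + 2 + N − H − X)/2 = (2·9 + 2 + 1 − 18 − 1)/2 = 2/2 = 1.
(Structurally: 1 ring(s) + 0 π bond(s) = 1.)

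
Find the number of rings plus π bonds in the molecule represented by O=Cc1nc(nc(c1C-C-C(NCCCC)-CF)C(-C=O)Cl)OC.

6

Molecular formula from the SMILES: C16H23ClFN3O3.
DoU = (2C + 2 + N − H − X)/2 = (2·16 + 2 + 3 − 23 − 2)/2 = 12/2 = 6.
(Structurally: 1 ring(s) + 5 π bond(s) = 6.)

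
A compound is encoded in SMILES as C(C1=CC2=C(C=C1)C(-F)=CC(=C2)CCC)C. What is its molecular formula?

C15H17F

Heavy atoms from the SMILES: 15 C, 1 F.
Implicit hydrogens by atom environment:
  5 × C (aromatic): 1 H each → 5
  5 × C (aromatic): no H
  3 × C: 2 H each → 6
  2 × C: 3 H each → 6
  1 × F: no H
  Total hydrogens = 17.
Molecular formula: C15H17F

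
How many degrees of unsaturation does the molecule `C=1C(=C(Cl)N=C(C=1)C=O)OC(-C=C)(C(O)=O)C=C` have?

8

Molecular formula from the SMILES: C12H10ClNO4.
DoU = (2C + 2 + N − H − X)/2 = (2·12 + 2 + 1 − 10 − 1)/2 = 16/2 = 8.
(Structurally: 1 ring(s) + 7 π bond(s) = 8.)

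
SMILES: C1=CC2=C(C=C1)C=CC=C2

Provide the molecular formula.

Heavy atoms from the SMILES: 10 C.
Implicit hydrogens by atom environment:
  8 × C (aromatic): 1 H each → 8
  2 × C (aromatic): no H
  Total hydrogens = 8.
Molecular formula: C10H8

C10H8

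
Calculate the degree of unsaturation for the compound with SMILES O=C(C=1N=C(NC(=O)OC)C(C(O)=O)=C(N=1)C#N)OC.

Molecular formula from the SMILES: C10H8N4O6.
DoU = (2C + 2 + N − H − X)/2 = (2·10 + 2 + 4 − 8 − 0)/2 = 18/2 = 9.
(Structurally: 1 ring(s) + 8 π bond(s) = 9.)

9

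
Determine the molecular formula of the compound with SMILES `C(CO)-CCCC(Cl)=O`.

Heavy atoms from the SMILES: 6 C, 1 Cl, 2 O.
Implicit hydrogens by atom environment:
  5 × C: 2 H each → 10
  1 × C: no H
  1 × Cl: no H
  1 × O: 1 H
  1 × O: no H
  Total hydrogens = 11.
Molecular formula: C6H11ClO2

C6H11ClO2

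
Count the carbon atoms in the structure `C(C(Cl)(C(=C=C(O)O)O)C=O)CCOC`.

The symbol for carbon appears 9 times in the SMILES. (Cl is a single chlorine, not C + l.)

9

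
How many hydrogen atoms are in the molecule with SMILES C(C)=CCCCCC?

Hydrogens are implicit in SMILES; fill each atom to its normal valence:
  4 × C: 2 H each → 8
  2 × C: 3 H each → 6
  2 × C: 1 H each → 2
  Total hydrogens = 16.

16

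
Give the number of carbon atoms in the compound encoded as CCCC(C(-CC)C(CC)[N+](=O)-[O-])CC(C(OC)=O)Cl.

The symbol for carbon appears 14 times in the SMILES. (Cl is a single chlorine, not C + l.)

14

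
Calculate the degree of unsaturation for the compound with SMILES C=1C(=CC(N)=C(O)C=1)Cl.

Molecular formula from the SMILES: C6H6ClNO.
DoU = (2C + 2 + N − H − X)/2 = (2·6 + 2 + 1 − 6 − 1)/2 = 8/2 = 4.
(Structurally: 1 ring(s) + 3 π bond(s) = 4.)

4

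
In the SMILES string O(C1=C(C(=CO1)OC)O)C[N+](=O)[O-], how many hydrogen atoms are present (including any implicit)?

7

Hydrogens are implicit in SMILES; fill each atom to its normal valence:
  3 × C (aromatic): no H
  3 × O: no H
  1 × C: 3 H
  1 × C: 2 H
  1 × C (aromatic): 1 H
  1 × N (charge +1): no H
  1 × O: 1 H
  1 × O (aromatic): no H
  1 × O (charge -1): no H
  Total hydrogens = 7.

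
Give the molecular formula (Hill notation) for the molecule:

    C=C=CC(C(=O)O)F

Heavy atoms from the SMILES: 5 C, 1 F, 2 O.
Implicit hydrogens by atom environment:
  2 × C: 1 H each → 2
  2 × C: no H
  1 × C: 2 H
  1 × F: no H
  1 × O: 1 H
  1 × O: no H
  Total hydrogens = 5.
Molecular formula: C5H5FO2

C5H5FO2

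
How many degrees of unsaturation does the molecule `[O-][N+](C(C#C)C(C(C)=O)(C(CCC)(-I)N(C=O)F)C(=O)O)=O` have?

6

Molecular formula from the SMILES: C12H14FIN2O6.
DoU = (2C + 2 + N − H − X)/2 = (2·12 + 2 + 2 − 14 − 2)/2 = 12/2 = 6.
(Structurally: 0 ring(s) + 6 π bond(s) = 6.)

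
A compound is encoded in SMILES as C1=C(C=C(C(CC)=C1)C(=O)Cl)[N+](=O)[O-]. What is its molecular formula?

C9H8ClNO3

Heavy atoms from the SMILES: 9 C, 1 Cl, 1 N, 3 O.
Implicit hydrogens by atom environment:
  3 × C (aromatic): 1 H each → 3
  3 × C (aromatic): no H
  2 × O: no H
  1 × C: 3 H
  1 × C: 2 H
  1 × C: no H
  1 × Cl: no H
  1 × N (charge +1): no H
  1 × O (charge -1): no H
  Total hydrogens = 8.
Molecular formula: C9H8ClNO3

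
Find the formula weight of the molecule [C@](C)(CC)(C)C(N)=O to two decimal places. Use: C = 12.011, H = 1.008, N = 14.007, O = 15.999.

Molecular formula: C6H13NO.
M = 6×12.011 + 13×1.008 + 1×14.007 + 1×15.999 = 115.18 g/mol.

115.18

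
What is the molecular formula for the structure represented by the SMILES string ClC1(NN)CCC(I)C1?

C5H10ClIN2

Heavy atoms from the SMILES: 5 C, 1 Cl, 1 I, 2 N.
Implicit hydrogens by atom environment:
  3 × C: 2 H each → 6
  1 × C: 1 H
  1 × C: no H
  1 × Cl: no H
  1 × I: no H
  1 × N: 2 H
  1 × N: 1 H
  Total hydrogens = 10.
Molecular formula: C5H10ClIN2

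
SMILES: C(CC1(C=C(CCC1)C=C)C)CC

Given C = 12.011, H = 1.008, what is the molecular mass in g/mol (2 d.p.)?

Molecular formula: C13H22.
M = 13×12.011 + 22×1.008 = 178.32 g/mol.

178.32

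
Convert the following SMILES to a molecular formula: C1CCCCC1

Heavy atoms from the SMILES: 6 C.
Implicit hydrogens by atom environment:
  6 × C: 2 H each → 12
  Total hydrogens = 12.
Molecular formula: C6H12

C6H12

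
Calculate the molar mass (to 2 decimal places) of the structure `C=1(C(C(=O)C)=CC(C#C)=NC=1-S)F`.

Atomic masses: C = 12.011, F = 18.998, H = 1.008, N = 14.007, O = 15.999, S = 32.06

195.21

Molecular formula: C9H6FNOS.
M = 9×12.011 + 1×18.998 + 6×1.008 + 1×14.007 + 1×15.999 + 1×32.06 = 195.21 g/mol.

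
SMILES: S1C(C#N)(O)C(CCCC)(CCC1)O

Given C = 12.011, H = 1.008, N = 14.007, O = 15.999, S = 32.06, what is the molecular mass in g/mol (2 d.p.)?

215.31

Molecular formula: C10H17NO2S.
M = 10×12.011 + 17×1.008 + 1×14.007 + 2×15.999 + 1×32.06 = 215.31 g/mol.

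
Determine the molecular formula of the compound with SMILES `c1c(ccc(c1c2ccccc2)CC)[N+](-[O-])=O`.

C14H13NO2

Heavy atoms from the SMILES: 14 C, 1 N, 2 O.
Implicit hydrogens by atom environment:
  8 × C (aromatic): 1 H each → 8
  4 × C (aromatic): no H
  1 × C: 3 H
  1 × C: 2 H
  1 × N (charge +1): no H
  1 × O: no H
  1 × O (charge -1): no H
  Total hydrogens = 13.
Molecular formula: C14H13NO2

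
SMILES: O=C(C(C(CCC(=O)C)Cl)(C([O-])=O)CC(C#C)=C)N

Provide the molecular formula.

Heavy atoms from the SMILES: 13 C, 1 Cl, 1 N, 4 O.
Implicit hydrogens by atom environment:
  6 × C: no H
  4 × C: 2 H each → 8
  3 × O: no H
  2 × C: 1 H each → 2
  1 × C: 3 H
  1 × Cl: no H
  1 × N: 2 H
  1 × O (charge -1): no H
  Total hydrogens = 15.
Net charge -1.
Molecular formula: C13H15ClNO4-

C13H15ClNO4-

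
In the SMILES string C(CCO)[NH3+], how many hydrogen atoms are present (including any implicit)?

Hydrogens are implicit in SMILES; fill each atom to its normal valence:
  3 × C: 2 H each → 6
  1 × N (charge +1): 3 H
  1 × O: 1 H
  Total hydrogens = 10.

10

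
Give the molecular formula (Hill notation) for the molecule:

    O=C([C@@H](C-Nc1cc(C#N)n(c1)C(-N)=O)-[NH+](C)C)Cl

Heavy atoms from the SMILES: 11 C, 1 Cl, 5 N, 2 O.
Implicit hydrogens by atom environment:
  3 × C: no H
  2 × C: 3 H each → 6
  2 × C (aromatic): 1 H each → 2
  2 × C (aromatic): no H
  2 × O: no H
  1 × C: 2 H
  1 × C: 1 H
  1 × Cl: no H
  1 × N: 2 H
  1 × N: 1 H
  1 × N (charge +1): 1 H
  1 × N (aromatic): no H
  1 × N: no H
  Total hydrogens = 15.
Net charge +1.
Molecular formula: C11H15ClN5O2+

C11H15ClN5O2+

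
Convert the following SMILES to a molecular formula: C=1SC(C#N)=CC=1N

Heavy atoms from the SMILES: 5 C, 2 N, 1 S.
Implicit hydrogens by atom environment:
  2 × C (aromatic): 1 H each → 2
  2 × C (aromatic): no H
  1 × C: no H
  1 × N: 2 H
  1 × N: no H
  1 × S (aromatic): no H
  Total hydrogens = 4.
Molecular formula: C5H4N2S

C5H4N2S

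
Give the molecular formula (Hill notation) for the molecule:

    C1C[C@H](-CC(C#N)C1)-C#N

Heavy atoms from the SMILES: 8 C, 2 N.
Implicit hydrogens by atom environment:
  4 × C: 2 H each → 8
  2 × C: 1 H each → 2
  2 × C: no H
  2 × N: no H
  Total hydrogens = 10.
Molecular formula: C8H10N2

C8H10N2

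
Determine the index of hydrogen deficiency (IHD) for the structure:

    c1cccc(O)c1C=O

Molecular formula from the SMILES: C7H6O2.
DoU = (2C + 2 + N − H − X)/2 = (2·7 + 2 + 0 − 6 − 0)/2 = 10/2 = 5.
(Structurally: 1 ring(s) + 4 π bond(s) = 5.)

5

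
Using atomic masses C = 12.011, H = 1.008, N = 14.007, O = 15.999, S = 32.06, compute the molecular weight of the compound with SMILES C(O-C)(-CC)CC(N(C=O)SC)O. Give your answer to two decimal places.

207.29

Molecular formula: C8H17NO3S.
M = 8×12.011 + 17×1.008 + 1×14.007 + 3×15.999 + 1×32.06 = 207.29 g/mol.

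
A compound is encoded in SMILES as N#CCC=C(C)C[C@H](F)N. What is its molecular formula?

Heavy atoms from the SMILES: 7 C, 1 F, 2 N.
Implicit hydrogens by atom environment:
  2 × C: 2 H each → 4
  2 × C: 1 H each → 2
  2 × C: no H
  1 × C: 3 H
  1 × F: no H
  1 × N: 2 H
  1 × N: no H
  Total hydrogens = 11.
Molecular formula: C7H11FN2

C7H11FN2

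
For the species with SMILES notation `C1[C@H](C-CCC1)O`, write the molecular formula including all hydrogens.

C6H12O

Heavy atoms from the SMILES: 6 C, 1 O.
Implicit hydrogens by atom environment:
  5 × C: 2 H each → 10
  1 × C: 1 H
  1 × O: 1 H
  Total hydrogens = 12.
Molecular formula: C6H12O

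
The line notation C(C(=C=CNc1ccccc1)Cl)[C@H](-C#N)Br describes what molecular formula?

C12H10BrClN2

Heavy atoms from the SMILES: 1 Br, 12 C, 1 Cl, 2 N.
Implicit hydrogens by atom environment:
  5 × C (aromatic): 1 H each → 5
  3 × C: no H
  2 × C: 1 H each → 2
  1 × Br: no H
  1 × C: 2 H
  1 × C (aromatic): no H
  1 × Cl: no H
  1 × N: 1 H
  1 × N: no H
  Total hydrogens = 10.
Molecular formula: C12H10BrClN2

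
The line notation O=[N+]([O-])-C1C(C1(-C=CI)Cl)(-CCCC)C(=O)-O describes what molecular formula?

C10H13ClINO4

Heavy atoms from the SMILES: 10 C, 1 Cl, 1 I, 1 N, 4 O.
Implicit hydrogens by atom environment:
  3 × C: 2 H each → 6
  3 × C: 1 H each → 3
  3 × C: no H
  2 × O: no H
  1 × C: 3 H
  1 × Cl: no H
  1 × I: no H
  1 × N (charge +1): no H
  1 × O: 1 H
  1 × O (charge -1): no H
  Total hydrogens = 13.
Molecular formula: C10H13ClINO4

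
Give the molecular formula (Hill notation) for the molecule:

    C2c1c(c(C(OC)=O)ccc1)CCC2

Heavy atoms from the SMILES: 12 C, 2 O.
Implicit hydrogens by atom environment:
  4 × C: 2 H each → 8
  3 × C (aromatic): 1 H each → 3
  3 × C (aromatic): no H
  2 × O: no H
  1 × C: 3 H
  1 × C: no H
  Total hydrogens = 14.
Molecular formula: C12H14O2

C12H14O2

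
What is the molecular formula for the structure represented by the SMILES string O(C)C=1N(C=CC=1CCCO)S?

C8H13NO2S

Heavy atoms from the SMILES: 8 C, 1 N, 2 O, 1 S.
Implicit hydrogens by atom environment:
  3 × C: 2 H each → 6
  2 × C (aromatic): 1 H each → 2
  2 × C (aromatic): no H
  1 × C: 3 H
  1 × N (aromatic): no H
  1 × O: 1 H
  1 × O: no H
  1 × S: 1 H
  Total hydrogens = 13.
Molecular formula: C8H13NO2S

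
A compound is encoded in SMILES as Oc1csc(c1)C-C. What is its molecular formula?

C6H8OS

Heavy atoms from the SMILES: 6 C, 1 O, 1 S.
Implicit hydrogens by atom environment:
  2 × C (aromatic): 1 H each → 2
  2 × C (aromatic): no H
  1 × C: 3 H
  1 × C: 2 H
  1 × O: 1 H
  1 × S (aromatic): no H
  Total hydrogens = 8.
Molecular formula: C6H8OS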